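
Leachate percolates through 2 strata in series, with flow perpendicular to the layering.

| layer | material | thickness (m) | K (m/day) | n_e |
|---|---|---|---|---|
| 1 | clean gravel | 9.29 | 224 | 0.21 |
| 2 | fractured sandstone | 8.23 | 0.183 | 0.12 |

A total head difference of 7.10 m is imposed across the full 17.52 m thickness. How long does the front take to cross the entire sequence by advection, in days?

With flow normal to the layers, continuity requires the same specific discharge q through every layer.
Σ(b_i/K_i) = 9.29/224 + 8.23/0.183 = 45.01 d.
q = Δh / Σ(b_i/K_i) = 7.10 / 45.01 = 0.1577 m/day.
In each layer the seepage velocity is v_i = q/n_i, so the layer transit time is t_i = b_i·n_i / q:
  layer 1 (clean gravel): t_1 = 9.29 × 0.21 / 0.1577 = 12.37 d
  layer 2 (fractured sandstone): t_2 = 8.23 × 0.12 / 0.1577 = 6.261 d
Total t = Σ t_i = 18.63 days.

18.6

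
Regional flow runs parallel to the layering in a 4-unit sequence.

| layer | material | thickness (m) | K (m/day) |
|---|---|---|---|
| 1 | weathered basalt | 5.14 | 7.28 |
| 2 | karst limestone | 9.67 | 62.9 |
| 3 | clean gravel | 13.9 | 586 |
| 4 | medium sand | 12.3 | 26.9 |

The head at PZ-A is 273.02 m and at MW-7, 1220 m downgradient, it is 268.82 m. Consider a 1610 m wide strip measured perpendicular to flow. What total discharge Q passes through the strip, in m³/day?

50600

Flow is parallel to layering, so each bed carries its own Darcy discharge and the transmissivities add.
Σ(K_i·b_i) = 7.28×5.14 + 62.9×9.67 + 586×13.9 + 26.9×12.3 = 9122 m²/day.
Hydraulic gradient i = (273.02 − 268.82) / 1220 = 4.2 / 1220 = 0.003443.
Q = Σ(K_i·b_i) · W · i = 9122 × 1610 × 0.003443 = 50559 m³/day.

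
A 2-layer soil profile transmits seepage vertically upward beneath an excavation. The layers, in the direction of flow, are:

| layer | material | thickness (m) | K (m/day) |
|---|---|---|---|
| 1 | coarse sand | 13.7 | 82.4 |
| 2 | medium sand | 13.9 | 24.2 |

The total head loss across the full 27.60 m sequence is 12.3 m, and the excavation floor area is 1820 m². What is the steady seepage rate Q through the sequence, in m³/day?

30200

Flow is perpendicular to layering, so the layers act in series and the equivalent K is the thickness-weighted harmonic mean.
Total thickness L = 13.7 + 13.9 = 27.60 m.
Σ(b_i/K_i) = 13.7/82.4 + 13.9/24.2 = 0.7406 d.
K_eq = L / Σ(b_i/K_i) = 27.60 / 0.7406 = 37.26 m/day.
Q = K_eq · A · (Δh/L) = 37.26 × 1820 × (12.3/27.60) = 30225 m³/day.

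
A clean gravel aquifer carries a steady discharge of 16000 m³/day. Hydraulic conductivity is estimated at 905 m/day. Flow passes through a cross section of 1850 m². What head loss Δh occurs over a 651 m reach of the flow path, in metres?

From Q = K·A·i, i = Q / (K·A) = 16000 / (905.0 × 1850) = 0.009557.
Head loss Δh = i · L = 0.009557 × 651 = 6.221 m.

6.22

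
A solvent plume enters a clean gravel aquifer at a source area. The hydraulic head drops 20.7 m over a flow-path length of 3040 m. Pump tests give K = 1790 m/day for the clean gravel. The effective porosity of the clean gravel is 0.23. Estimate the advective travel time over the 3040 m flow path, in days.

57.4

Hydraulic gradient i = Δh / L = 20.7 / 3040 = 0.006809.
Darcy flux q = K · i = 1790 × 0.006809 = 12.19 m/day.
Seepage velocity v = q / n_e = 12.19 / 0.23 = 52.99 m/day.
Travel time t = L / v = 3040 / 52.99 = 57.37 days.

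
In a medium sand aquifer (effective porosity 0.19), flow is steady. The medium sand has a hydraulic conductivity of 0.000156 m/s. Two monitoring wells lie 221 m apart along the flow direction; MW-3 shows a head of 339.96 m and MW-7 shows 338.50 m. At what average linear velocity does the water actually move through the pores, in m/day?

0.469

Convert K: 0.000156 m/s × 86400 = 13.48 m/day.
Hydraulic gradient i = (339.96 − 338.50) / 221 = 1.46 / 221 = 0.006606.
Darcy flux q = K · i = 13.48 × 0.006606 = 0.08904 m/day.
Seepage velocity v = q / n_e = 0.08904 / 0.19 = 0.4686 m/day.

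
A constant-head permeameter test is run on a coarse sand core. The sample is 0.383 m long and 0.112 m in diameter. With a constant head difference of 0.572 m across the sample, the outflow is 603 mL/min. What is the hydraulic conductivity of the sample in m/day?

Cross-sectional area A = π·(d/2)² = π × (0.112/2)² = 0.009852 m².
Convert discharge: 603 mL/min = 1.005e-05 m³/s.
Darcy's law rearranged: K = Q·L / (A·Δh) = 1.005e-05 × 0.383 / (0.009852 × 0.572) = 0.0006830 m/s = 59.01 m/day.

59.0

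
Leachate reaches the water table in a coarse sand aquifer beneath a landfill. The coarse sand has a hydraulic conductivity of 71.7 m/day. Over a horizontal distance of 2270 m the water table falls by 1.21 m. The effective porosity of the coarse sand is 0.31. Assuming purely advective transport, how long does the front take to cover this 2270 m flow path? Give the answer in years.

50.4

Hydraulic gradient i = Δh / L = 1.21 / 2270 = 0.0005330.
Darcy flux q = K · i = 71.70 × 0.0005330 = 0.03822 m/day.
Seepage velocity v = q / n_e = 0.03822 / 0.31 = 0.1233 m/day.
Travel time t = L / v = 2270 / 0.1233 = 18412 days = 50.41 years.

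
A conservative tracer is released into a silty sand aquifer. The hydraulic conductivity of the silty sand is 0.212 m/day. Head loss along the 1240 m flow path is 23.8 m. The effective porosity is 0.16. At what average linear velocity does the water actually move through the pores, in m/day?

0.0254

Hydraulic gradient i = Δh / L = 23.8 / 1240 = 0.01919.
Darcy flux q = K · i = 0.2120 × 0.01919 = 0.004069 m/day.
Seepage velocity v = q / n_e = 0.004069 / 0.16 = 0.02543 m/day.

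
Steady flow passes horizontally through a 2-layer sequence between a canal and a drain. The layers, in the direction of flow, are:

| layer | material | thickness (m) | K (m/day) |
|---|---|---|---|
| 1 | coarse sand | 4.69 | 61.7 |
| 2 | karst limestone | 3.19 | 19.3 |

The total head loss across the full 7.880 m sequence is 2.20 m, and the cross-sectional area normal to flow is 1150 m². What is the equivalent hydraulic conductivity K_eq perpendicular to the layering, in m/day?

Flow is perpendicular to layering, so the layers act in series and the equivalent K is the thickness-weighted harmonic mean.
Total thickness L = 4.69 + 3.19 = 7.880 m.
Σ(b_i/K_i) = 4.69/61.7 + 3.19/19.3 = 0.2413 d.
K_eq = L / Σ(b_i/K_i) = 7.880 / 0.2413 = 32.66 m/day.

32.7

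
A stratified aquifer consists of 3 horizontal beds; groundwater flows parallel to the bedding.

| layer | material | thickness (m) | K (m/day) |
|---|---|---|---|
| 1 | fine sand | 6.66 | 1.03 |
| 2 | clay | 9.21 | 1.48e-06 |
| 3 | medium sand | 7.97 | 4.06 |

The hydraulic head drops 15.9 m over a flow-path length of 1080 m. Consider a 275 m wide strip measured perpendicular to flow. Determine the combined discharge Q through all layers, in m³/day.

159

Flow is parallel to layering, so each bed carries its own Darcy discharge and the transmissivities add.
Σ(K_i·b_i) = 1.03×6.66 + 1.48e-06×9.21 + 4.06×7.97 = 39.22 m²/day.
Hydraulic gradient i = Δh / L = 15.9 / 1080 = 0.01472.
Q = Σ(K_i·b_i) · W · i = 39.22 × 275 × 0.01472 = 158.8 m³/day.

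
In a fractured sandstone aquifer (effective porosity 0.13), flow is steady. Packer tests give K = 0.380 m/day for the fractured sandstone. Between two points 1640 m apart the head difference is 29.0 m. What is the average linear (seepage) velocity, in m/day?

0.0517

Hydraulic gradient i = Δh / L = 29.0 / 1640 = 0.01768.
Darcy flux q = K · i = 0.3800 × 0.01768 = 0.006720 m/day.
Seepage velocity v = q / n_e = 0.006720 / 0.13 = 0.05169 m/day.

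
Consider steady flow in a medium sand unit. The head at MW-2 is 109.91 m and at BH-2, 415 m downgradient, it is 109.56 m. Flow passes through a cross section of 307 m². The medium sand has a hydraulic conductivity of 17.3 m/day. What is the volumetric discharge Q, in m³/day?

Hydraulic gradient i = (109.91 − 109.56) / 415 = 0.35 / 415 = 0.0008434.
Darcy's law: Q = K · A · i = 17.30 × 307.0 × 0.0008434 = 4.479 m³/day.

4.48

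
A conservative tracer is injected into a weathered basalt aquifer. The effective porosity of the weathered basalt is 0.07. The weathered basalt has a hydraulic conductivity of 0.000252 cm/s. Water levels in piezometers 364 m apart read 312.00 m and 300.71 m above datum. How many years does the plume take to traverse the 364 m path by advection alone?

10.3

Convert K: 0.000252 cm/s × 864 = 0.2177 m/day.
Hydraulic gradient i = (312.00 − 300.71) / 364 = 11.29 / 364 = 0.03102.
Darcy flux q = K · i = 0.2177 × 0.03102 = 0.006753 m/day.
Seepage velocity v = q / n_e = 0.006753 / 0.07 = 0.09647 m/day.
Travel time t = L / v = 364 / 0.09647 = 3773 days = 10.33 years.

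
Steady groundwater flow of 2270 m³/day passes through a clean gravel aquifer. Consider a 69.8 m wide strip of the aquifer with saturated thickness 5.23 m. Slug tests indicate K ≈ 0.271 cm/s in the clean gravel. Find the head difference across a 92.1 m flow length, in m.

Convert K: 0.271 cm/s × 864 = 234.1 m/day.
Cross-sectional area A = 69.8 × 5.23 = 365.1 m².
From Q = K·A·i, i = Q / (K·A) = 2270 / (234.1 × 365.1) = 0.02656.
Head loss Δh = i · L = 0.02656 × 92.1 = 2.446 m.

2.45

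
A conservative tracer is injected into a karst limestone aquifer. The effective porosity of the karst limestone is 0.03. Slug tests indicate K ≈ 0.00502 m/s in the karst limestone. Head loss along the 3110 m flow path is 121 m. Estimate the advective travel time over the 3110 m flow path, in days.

Convert K: 0.00502 m/s × 86400 = 433.7 m/day.
Hydraulic gradient i = Δh / L = 121 / 3110 = 0.03891.
Darcy flux q = K · i = 433.7 × 0.03891 = 16.87 m/day.
Seepage velocity v = q / n_e = 16.87 / 0.03 = 562.5 m/day.
Travel time t = L / v = 3110 / 562.5 = 5.529 days.

5.53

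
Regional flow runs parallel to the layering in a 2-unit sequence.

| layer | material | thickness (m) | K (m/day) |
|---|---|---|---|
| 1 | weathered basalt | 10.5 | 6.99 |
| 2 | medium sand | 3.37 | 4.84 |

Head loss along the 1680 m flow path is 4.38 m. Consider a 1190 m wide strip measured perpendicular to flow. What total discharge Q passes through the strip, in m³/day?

278

Flow is parallel to layering, so each bed carries its own Darcy discharge and the transmissivities add.
Σ(K_i·b_i) = 6.99×10.5 + 4.84×3.37 = 89.71 m²/day.
Hydraulic gradient i = Δh / L = 4.38 / 1680 = 0.002607.
Q = Σ(K_i·b_i) · W · i = 89.71 × 1190 × 0.002607 = 278.3 m³/day.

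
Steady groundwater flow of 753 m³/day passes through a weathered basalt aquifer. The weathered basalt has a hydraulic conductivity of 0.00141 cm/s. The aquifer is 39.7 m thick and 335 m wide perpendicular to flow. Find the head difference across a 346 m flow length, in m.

16.1

Convert K: 0.00141 cm/s × 864 = 1.218 m/day.
Cross-sectional area A = 335 × 39.7 = 13300 m².
From Q = K·A·i, i = Q / (K·A) = 753 / (1.218 × 13300) = 0.04648.
Head loss Δh = i · L = 0.04648 × 346 = 16.08 m.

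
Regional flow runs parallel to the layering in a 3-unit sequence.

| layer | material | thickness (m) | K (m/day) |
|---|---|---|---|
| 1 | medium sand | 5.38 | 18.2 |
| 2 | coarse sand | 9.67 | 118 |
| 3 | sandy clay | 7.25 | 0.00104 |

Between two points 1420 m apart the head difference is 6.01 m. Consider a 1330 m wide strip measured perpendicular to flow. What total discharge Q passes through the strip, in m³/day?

6970

Flow is parallel to layering, so each bed carries its own Darcy discharge and the transmissivities add.
Σ(K_i·b_i) = 18.2×5.38 + 118×9.67 + 0.00104×7.25 = 1239 m²/day.
Hydraulic gradient i = Δh / L = 6.01 / 1420 = 0.004232.
Q = Σ(K_i·b_i) · W · i = 1239 × 1330 × 0.004232 = 6974 m³/day.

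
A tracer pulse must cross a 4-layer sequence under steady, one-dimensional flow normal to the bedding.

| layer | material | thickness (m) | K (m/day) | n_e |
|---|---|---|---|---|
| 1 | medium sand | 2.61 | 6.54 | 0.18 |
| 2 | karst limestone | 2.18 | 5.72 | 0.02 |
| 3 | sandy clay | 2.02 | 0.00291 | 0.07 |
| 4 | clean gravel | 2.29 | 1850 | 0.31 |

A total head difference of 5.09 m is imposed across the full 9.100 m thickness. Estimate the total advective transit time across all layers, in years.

With flow normal to the layers, continuity requires the same specific discharge q through every layer.
Σ(b_i/K_i) = 2.61/6.54 + 2.18/5.72 + 2.02/0.00291 + 2.29/1850 = 694.9 d.
q = Δh / Σ(b_i/K_i) = 5.09 / 694.9 = 0.007324 m/day.
In each layer the seepage velocity is v_i = q/n_i, so the layer transit time is t_i = b_i·n_i / q:
  layer 1 (medium sand): t_1 = 2.61 × 0.18 / 0.007324 = 64.14 d
  layer 2 (karst limestone): t_2 = 2.18 × 0.02 / 0.007324 = 5.953 d
  layer 3 (sandy clay): t_3 = 2.02 × 0.07 / 0.007324 = 19.31 d
  layer 4 (clean gravel): t_4 = 2.29 × 0.31 / 0.007324 = 96.92 d
Total t = Σ t_i = 186.3 days = 0.5101 years.

0.510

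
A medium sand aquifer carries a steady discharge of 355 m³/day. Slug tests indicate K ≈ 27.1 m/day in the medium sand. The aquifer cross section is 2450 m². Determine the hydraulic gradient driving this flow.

From Q = K·A·i, i = Q / (K·A) = 355 / (27.10 × 2450) = 0.005347.

0.00535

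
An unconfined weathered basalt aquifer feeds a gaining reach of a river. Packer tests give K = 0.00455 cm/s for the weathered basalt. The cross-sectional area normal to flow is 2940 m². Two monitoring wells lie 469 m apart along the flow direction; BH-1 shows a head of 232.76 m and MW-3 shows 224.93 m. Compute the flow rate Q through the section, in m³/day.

193

Convert K: 0.00455 cm/s × 864 = 3.931 m/day.
Hydraulic gradient i = (232.76 − 224.93) / 469 = 7.83 / 469 = 0.01670.
Darcy's law: Q = K · A · i = 3.931 × 2940 × 0.01670 = 193.0 m³/day.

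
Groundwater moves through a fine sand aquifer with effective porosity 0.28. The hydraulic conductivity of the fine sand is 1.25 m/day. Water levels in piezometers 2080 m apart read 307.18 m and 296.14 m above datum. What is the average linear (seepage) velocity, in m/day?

Hydraulic gradient i = (307.18 − 296.14) / 2080 = 11.04 / 2080 = 0.005308.
Darcy flux q = K · i = 1.250 × 0.005308 = 0.006635 m/day.
Seepage velocity v = q / n_e = 0.006635 / 0.28 = 0.02370 m/day.

0.0237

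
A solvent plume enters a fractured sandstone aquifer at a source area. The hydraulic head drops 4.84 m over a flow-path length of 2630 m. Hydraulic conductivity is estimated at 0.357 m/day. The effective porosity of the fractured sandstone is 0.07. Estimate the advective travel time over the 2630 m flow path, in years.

767

Hydraulic gradient i = Δh / L = 4.84 / 2630 = 0.001840.
Darcy flux q = K · i = 0.3570 × 0.001840 = 0.0006570 m/day.
Seepage velocity v = q / n_e = 0.0006570 / 0.07 = 0.009386 m/day.
Travel time t = L / v = 2630 / 0.009386 = 2.802e+05 days = 767.2 years.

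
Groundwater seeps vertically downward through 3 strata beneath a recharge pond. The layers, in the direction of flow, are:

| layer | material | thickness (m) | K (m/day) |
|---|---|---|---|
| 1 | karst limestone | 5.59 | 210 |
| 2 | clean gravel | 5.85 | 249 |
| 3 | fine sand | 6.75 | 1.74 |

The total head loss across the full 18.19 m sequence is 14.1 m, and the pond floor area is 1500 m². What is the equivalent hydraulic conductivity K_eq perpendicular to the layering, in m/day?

4.63

Flow is perpendicular to layering, so the layers act in series and the equivalent K is the thickness-weighted harmonic mean.
Total thickness L = 5.59 + 5.85 + 6.75 = 18.19 m.
Σ(b_i/K_i) = 5.59/210 + 5.85/249 + 6.75/1.74 = 3.929 d.
K_eq = L / Σ(b_i/K_i) = 18.19 / 3.929 = 4.629 m/day.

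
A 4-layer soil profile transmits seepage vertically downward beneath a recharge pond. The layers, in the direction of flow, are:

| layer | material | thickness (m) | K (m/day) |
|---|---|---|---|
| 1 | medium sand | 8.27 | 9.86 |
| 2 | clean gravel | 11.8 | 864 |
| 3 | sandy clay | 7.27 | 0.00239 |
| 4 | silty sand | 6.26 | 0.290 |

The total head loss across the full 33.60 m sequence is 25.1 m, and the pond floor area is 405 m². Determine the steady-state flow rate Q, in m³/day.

3.32

Flow is perpendicular to layering, so the layers act in series and the equivalent K is the thickness-weighted harmonic mean.
Total thickness L = 8.27 + 11.8 + 7.27 + 6.26 = 33.60 m.
Σ(b_i/K_i) = 8.27/9.86 + 11.8/864 + 7.27/0.00239 + 6.26/0.290 = 3064 d.
K_eq = L / Σ(b_i/K_i) = 33.60 / 3064 = 0.01097 m/day.
Q = K_eq · A · (Δh/L) = 0.01097 × 405 × (25.1/33.60) = 3.317 m³/day.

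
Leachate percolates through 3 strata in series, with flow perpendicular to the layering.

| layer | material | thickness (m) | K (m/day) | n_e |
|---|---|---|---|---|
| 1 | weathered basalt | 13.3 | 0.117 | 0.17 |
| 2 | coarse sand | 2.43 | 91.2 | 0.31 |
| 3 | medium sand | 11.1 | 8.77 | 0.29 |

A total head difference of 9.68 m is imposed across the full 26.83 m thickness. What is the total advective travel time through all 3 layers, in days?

With flow normal to the layers, continuity requires the same specific discharge q through every layer.
Σ(b_i/K_i) = 13.3/0.117 + 2.43/91.2 + 11.1/8.77 = 115.0 d.
q = Δh / Σ(b_i/K_i) = 9.68 / 115.0 = 0.08420 m/day.
In each layer the seepage velocity is v_i = q/n_i, so the layer transit time is t_i = b_i·n_i / q:
  layer 1 (weathered basalt): t_1 = 13.3 × 0.17 / 0.08420 = 26.85 d
  layer 2 (coarse sand): t_2 = 2.43 × 0.31 / 0.08420 = 8.947 d
  layer 3 (medium sand): t_3 = 11.1 × 0.29 / 0.08420 = 38.23 d
Total t = Σ t_i = 74.03 days.

74.0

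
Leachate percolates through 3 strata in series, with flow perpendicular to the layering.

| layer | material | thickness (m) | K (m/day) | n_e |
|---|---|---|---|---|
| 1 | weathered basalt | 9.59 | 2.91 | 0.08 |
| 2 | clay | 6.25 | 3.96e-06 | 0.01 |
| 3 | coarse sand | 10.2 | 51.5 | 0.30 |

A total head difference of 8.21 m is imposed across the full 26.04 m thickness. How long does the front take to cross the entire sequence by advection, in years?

2050

With flow normal to the layers, continuity requires the same specific discharge q through every layer.
Σ(b_i/K_i) = 9.59/2.91 + 6.25/3.96e-06 + 10.2/51.5 = 1.578e+06 d.
q = Δh / Σ(b_i/K_i) = 8.21 / 1.578e+06 = 5.202e-06 m/day.
In each layer the seepage velocity is v_i = q/n_i, so the layer transit time is t_i = b_i·n_i / q:
  layer 1 (weathered basalt): t_1 = 9.59 × 0.08 / 5.202e-06 = 1.475e+05 d
  layer 2 (clay): t_2 = 6.25 × 0.01 / 5.202e-06 = 12015 d
  layer 3 (coarse sand): t_3 = 10.2 × 0.30 / 5.202e-06 = 5.883e+05 d
Total t = Σ t_i = 7.478e+05 days = 2047 years.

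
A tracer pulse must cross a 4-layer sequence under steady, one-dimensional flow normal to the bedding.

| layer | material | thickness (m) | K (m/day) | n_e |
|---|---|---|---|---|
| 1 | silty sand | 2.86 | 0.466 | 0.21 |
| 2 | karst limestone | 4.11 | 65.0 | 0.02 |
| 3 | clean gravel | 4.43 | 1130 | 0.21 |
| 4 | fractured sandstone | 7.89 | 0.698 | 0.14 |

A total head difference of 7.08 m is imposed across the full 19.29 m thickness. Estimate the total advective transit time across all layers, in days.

With flow normal to the layers, continuity requires the same specific discharge q through every layer.
Σ(b_i/K_i) = 2.86/0.466 + 4.11/65.0 + 4.43/1130 + 7.89/0.698 = 17.51 d.
q = Δh / Σ(b_i/K_i) = 7.08 / 17.51 = 0.4044 m/day.
In each layer the seepage velocity is v_i = q/n_i, so the layer transit time is t_i = b_i·n_i / q:
  layer 1 (silty sand): t_1 = 2.86 × 0.21 / 0.4044 = 1.485 d
  layer 2 (karst limestone): t_2 = 4.11 × 0.02 / 0.4044 = 0.2033 d
  layer 3 (clean gravel): t_3 = 4.43 × 0.21 / 0.4044 = 2.301 d
  layer 4 (fractured sandstone): t_4 = 7.89 × 0.14 / 0.4044 = 2.732 d
Total t = Σ t_i = 6.721 days.

6.72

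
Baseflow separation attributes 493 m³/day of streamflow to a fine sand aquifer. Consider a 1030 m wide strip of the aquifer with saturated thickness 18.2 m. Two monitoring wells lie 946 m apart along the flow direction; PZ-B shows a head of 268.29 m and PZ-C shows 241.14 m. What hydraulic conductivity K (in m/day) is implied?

0.916

Cross-sectional area A = 1030 × 18.2 = 18746 m².
Hydraulic gradient i = (268.29 − 241.14) / 946 = 27.15 / 946 = 0.02870.
From Q = K·A·i, K = Q / (A·i) = 493 / (18746 × 0.02870) = 0.9163 m/day.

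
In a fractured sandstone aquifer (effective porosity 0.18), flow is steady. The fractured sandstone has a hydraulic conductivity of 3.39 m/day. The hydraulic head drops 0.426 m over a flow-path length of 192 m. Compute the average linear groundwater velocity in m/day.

0.0418

Hydraulic gradient i = Δh / L = 0.426 / 192 = 0.002219.
Darcy flux q = K · i = 3.390 × 0.002219 = 0.007522 m/day.
Seepage velocity v = q / n_e = 0.007522 / 0.18 = 0.04179 m/day.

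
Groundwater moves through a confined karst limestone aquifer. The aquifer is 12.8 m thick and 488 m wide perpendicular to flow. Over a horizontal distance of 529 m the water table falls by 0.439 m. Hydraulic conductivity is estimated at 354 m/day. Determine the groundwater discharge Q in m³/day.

Cross-sectional area A = 488 × 12.8 = 6246 m².
Hydraulic gradient i = Δh / L = 0.439 / 529 = 0.0008299.
Darcy's law: Q = K · A · i = 354.0 × 6246 × 0.0008299 = 1835 m³/day.

1840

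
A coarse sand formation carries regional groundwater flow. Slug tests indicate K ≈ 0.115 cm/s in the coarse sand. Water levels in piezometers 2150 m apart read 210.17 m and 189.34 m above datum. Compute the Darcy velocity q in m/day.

Convert K: 0.115 cm/s × 864 = 99.36 m/day.
Hydraulic gradient i = (210.17 − 189.34) / 2150 = 20.83 / 2150 = 0.009688.
Specific discharge q = K · i = 99.36 × 0.009688 = 0.9626 m/day.

0.963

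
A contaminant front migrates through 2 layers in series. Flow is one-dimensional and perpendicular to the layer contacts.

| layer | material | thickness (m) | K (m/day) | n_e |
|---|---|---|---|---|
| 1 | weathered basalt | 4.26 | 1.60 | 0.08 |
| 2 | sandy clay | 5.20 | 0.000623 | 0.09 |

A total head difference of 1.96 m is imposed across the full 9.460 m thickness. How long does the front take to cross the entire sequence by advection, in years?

9.43

With flow normal to the layers, continuity requires the same specific discharge q through every layer.
Σ(b_i/K_i) = 4.26/1.60 + 5.20/0.000623 = 8349 d.
q = Δh / Σ(b_i/K_i) = 1.96 / 8349 = 0.0002347 m/day.
In each layer the seepage velocity is v_i = q/n_i, so the layer transit time is t_i = b_i·n_i / q:
  layer 1 (weathered basalt): t_1 = 4.26 × 0.08 / 0.0002347 = 1452 d
  layer 2 (sandy clay): t_2 = 5.20 × 0.09 / 0.0002347 = 1994 d
Total t = Σ t_i = 3445 days = 9.433 years.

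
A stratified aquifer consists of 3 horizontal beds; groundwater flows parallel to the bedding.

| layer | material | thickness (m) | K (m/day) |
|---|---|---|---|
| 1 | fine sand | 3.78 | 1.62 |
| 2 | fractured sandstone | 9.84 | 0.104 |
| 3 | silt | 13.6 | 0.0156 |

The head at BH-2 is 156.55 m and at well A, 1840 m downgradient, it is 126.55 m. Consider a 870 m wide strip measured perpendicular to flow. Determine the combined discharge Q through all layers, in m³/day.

Flow is parallel to layering, so each bed carries its own Darcy discharge and the transmissivities add.
Σ(K_i·b_i) = 1.62×3.78 + 0.104×9.84 + 0.0156×13.6 = 7.359 m²/day.
Hydraulic gradient i = (156.55 − 126.55) / 1840 = 30 / 1840 = 0.01630.
Q = Σ(K_i·b_i) · W · i = 7.359 × 870 × 0.01630 = 104.4 m³/day.

104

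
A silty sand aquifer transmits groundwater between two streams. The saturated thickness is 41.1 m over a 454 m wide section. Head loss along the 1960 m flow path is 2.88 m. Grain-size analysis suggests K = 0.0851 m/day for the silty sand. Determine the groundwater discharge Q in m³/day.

Cross-sectional area A = 454 × 41.1 = 18659 m².
Hydraulic gradient i = Δh / L = 2.88 / 1960 = 0.001469.
Darcy's law: Q = K · A · i = 0.08510 × 18659 × 0.001469 = 2.333 m³/day.

2.33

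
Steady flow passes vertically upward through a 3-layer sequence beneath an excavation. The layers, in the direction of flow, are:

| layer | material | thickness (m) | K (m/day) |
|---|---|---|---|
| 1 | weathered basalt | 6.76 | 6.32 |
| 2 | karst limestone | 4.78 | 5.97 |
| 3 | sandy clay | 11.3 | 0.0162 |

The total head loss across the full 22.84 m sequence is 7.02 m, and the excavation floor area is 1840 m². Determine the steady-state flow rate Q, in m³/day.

Flow is perpendicular to layering, so the layers act in series and the equivalent K is the thickness-weighted harmonic mean.
Total thickness L = 6.76 + 4.78 + 11.3 = 22.84 m.
Σ(b_i/K_i) = 6.76/6.32 + 4.78/5.97 + 11.3/0.0162 = 699.4 d.
K_eq = L / Σ(b_i/K_i) = 22.84 / 699.4 = 0.03266 m/day.
Q = K_eq · A · (Δh/L) = 0.03266 × 1840 × (7.02/22.84) = 18.47 m³/day.

18.5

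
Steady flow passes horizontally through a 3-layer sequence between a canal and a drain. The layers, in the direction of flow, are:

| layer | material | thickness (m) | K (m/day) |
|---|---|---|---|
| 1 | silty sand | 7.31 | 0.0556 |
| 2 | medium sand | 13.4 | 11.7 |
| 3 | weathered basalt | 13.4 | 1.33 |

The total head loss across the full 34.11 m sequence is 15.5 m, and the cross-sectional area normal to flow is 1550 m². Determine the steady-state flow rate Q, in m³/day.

168

Flow is perpendicular to layering, so the layers act in series and the equivalent K is the thickness-weighted harmonic mean.
Total thickness L = 7.31 + 13.4 + 13.4 = 34.11 m.
Σ(b_i/K_i) = 7.31/0.0556 + 13.4/11.7 + 13.4/1.33 = 142.7 d.
K_eq = L / Σ(b_i/K_i) = 34.11 / 142.7 = 0.2390 m/day.
Q = K_eq · A · (Δh/L) = 0.2390 × 1550 × (15.5/34.11) = 168.4 m³/day.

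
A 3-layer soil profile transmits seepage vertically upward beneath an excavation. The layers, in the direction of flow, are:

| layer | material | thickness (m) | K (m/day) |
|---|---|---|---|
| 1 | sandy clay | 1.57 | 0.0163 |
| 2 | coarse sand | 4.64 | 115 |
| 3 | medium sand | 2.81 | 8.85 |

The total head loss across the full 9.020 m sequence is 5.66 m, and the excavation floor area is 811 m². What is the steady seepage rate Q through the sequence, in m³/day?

Flow is perpendicular to layering, so the layers act in series and the equivalent K is the thickness-weighted harmonic mean.
Total thickness L = 1.57 + 4.64 + 2.81 = 9.020 m.
Σ(b_i/K_i) = 1.57/0.0163 + 4.64/115 + 2.81/8.85 = 96.68 d.
K_eq = L / Σ(b_i/K_i) = 9.020 / 96.68 = 0.09330 m/day.
Q = K_eq · A · (Δh/L) = 0.09330 × 811 × (5.66/9.020) = 47.48 m³/day.

47.5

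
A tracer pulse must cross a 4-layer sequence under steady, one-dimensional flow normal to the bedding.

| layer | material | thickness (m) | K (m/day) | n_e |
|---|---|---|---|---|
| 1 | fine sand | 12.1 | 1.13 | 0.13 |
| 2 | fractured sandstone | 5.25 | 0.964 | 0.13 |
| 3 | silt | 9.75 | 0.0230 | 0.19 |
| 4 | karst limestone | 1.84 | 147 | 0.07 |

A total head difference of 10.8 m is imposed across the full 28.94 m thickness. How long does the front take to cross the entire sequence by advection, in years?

With flow normal to the layers, continuity requires the same specific discharge q through every layer.
Σ(b_i/K_i) = 12.1/1.13 + 5.25/0.964 + 9.75/0.0230 + 1.84/147 = 440.1 d.
q = Δh / Σ(b_i/K_i) = 10.8 / 440.1 = 0.02454 m/day.
In each layer the seepage velocity is v_i = q/n_i, so the layer transit time is t_i = b_i·n_i / q:
  layer 1 (fine sand): t_1 = 12.1 × 0.13 / 0.02454 = 64.10 d
  layer 2 (fractured sandstone): t_2 = 5.25 × 0.13 / 0.02454 = 27.81 d
  layer 3 (silt): t_3 = 9.75 × 0.19 / 0.02454 = 75.49 d
  layer 4 (karst limestone): t_4 = 1.84 × 0.07 / 0.02454 = 5.248 d
Total t = Σ t_i = 172.6 days = 0.4727 years.

0.473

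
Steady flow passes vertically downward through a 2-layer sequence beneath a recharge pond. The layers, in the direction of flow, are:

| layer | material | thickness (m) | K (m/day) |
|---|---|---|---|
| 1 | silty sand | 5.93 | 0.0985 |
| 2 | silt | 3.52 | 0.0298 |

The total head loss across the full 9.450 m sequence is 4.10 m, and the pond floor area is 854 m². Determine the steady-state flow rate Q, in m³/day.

Flow is perpendicular to layering, so the layers act in series and the equivalent K is the thickness-weighted harmonic mean.
Total thickness L = 5.93 + 3.52 = 9.450 m.
Σ(b_i/K_i) = 5.93/0.0985 + 3.52/0.0298 = 178.3 d.
K_eq = L / Σ(b_i/K_i) = 9.450 / 178.3 = 0.05299 m/day.
Q = K_eq · A · (Δh/L) = 0.05299 × 854 × (4.10/9.450) = 19.64 m³/day.

19.6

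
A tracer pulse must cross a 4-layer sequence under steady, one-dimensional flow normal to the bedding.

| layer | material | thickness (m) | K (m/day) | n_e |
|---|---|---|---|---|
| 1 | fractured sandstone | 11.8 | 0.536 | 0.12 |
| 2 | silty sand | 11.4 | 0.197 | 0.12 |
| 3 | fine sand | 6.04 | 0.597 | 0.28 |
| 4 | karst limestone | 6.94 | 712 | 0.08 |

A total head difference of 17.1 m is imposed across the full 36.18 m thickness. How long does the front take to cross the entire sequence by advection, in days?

26.5

With flow normal to the layers, continuity requires the same specific discharge q through every layer.
Σ(b_i/K_i) = 11.8/0.536 + 11.4/0.197 + 6.04/0.597 + 6.94/712 = 90.01 d.
q = Δh / Σ(b_i/K_i) = 17.1 / 90.01 = 0.1900 m/day.
In each layer the seepage velocity is v_i = q/n_i, so the layer transit time is t_i = b_i·n_i / q:
  layer 1 (fractured sandstone): t_1 = 11.8 × 0.12 / 0.1900 = 7.453 d
  layer 2 (silty sand): t_2 = 11.4 × 0.12 / 0.1900 = 7.201 d
  layer 3 (fine sand): t_3 = 6.04 × 0.28 / 0.1900 = 8.902 d
  layer 4 (karst limestone): t_4 = 6.94 × 0.08 / 0.1900 = 2.922 d
Total t = Σ t_i = 26.48 days.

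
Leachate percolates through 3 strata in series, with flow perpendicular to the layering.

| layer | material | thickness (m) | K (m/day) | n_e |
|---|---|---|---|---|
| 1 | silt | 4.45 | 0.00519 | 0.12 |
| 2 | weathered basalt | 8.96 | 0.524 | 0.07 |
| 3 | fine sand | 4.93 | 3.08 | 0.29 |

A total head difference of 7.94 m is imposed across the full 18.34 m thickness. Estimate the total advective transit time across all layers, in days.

With flow normal to the layers, continuity requires the same specific discharge q through every layer.
Σ(b_i/K_i) = 4.45/0.00519 + 8.96/0.524 + 4.93/3.08 = 876.1 d.
q = Δh / Σ(b_i/K_i) = 7.94 / 876.1 = 0.009063 m/day.
In each layer the seepage velocity is v_i = q/n_i, so the layer transit time is t_i = b_i·n_i / q:
  layer 1 (silt): t_1 = 4.45 × 0.12 / 0.009063 = 58.92 d
  layer 2 (weathered basalt): t_2 = 8.96 × 0.07 / 0.009063 = 69.21 d
  layer 3 (fine sand): t_3 = 4.93 × 0.29 / 0.009063 = 157.8 d
Total t = Σ t_i = 285.9 days.

286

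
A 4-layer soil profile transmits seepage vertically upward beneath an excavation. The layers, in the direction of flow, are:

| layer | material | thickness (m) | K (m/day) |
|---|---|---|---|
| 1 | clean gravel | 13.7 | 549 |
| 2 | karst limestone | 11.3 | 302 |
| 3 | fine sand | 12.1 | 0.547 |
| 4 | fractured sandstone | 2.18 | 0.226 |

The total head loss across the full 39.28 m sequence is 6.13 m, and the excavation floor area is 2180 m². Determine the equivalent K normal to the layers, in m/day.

1.23

Flow is perpendicular to layering, so the layers act in series and the equivalent K is the thickness-weighted harmonic mean.
Total thickness L = 13.7 + 11.3 + 12.1 + 2.18 = 39.28 m.
Σ(b_i/K_i) = 13.7/549 + 11.3/302 + 12.1/0.547 + 2.18/0.226 = 31.83 d.
K_eq = L / Σ(b_i/K_i) = 39.28 / 31.83 = 1.234 m/day.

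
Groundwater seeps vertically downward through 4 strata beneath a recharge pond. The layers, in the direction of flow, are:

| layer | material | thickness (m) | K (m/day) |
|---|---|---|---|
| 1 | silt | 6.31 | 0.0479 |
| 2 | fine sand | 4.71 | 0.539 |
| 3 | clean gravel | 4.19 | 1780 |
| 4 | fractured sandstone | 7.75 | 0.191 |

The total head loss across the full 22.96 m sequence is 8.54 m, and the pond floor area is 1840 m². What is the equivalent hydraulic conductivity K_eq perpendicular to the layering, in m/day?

Flow is perpendicular to layering, so the layers act in series and the equivalent K is the thickness-weighted harmonic mean.
Total thickness L = 6.31 + 4.71 + 4.19 + 7.75 = 22.96 m.
Σ(b_i/K_i) = 6.31/0.0479 + 4.71/0.539 + 4.19/1780 + 7.75/0.191 = 181.0 d.
K_eq = L / Σ(b_i/K_i) = 22.96 / 181.0 = 0.1268 m/day.

0.127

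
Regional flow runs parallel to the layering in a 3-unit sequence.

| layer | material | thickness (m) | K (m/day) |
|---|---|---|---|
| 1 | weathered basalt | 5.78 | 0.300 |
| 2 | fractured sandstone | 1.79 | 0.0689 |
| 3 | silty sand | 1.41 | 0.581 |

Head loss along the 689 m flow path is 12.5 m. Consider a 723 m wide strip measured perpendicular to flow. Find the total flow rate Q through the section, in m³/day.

35.1

Flow is parallel to layering, so each bed carries its own Darcy discharge and the transmissivities add.
Σ(K_i·b_i) = 0.300×5.78 + 0.0689×1.79 + 0.581×1.41 = 2.677 m²/day.
Hydraulic gradient i = Δh / L = 12.5 / 689 = 0.01814.
Q = Σ(K_i·b_i) · W · i = 2.677 × 723 × 0.01814 = 35.11 m³/day.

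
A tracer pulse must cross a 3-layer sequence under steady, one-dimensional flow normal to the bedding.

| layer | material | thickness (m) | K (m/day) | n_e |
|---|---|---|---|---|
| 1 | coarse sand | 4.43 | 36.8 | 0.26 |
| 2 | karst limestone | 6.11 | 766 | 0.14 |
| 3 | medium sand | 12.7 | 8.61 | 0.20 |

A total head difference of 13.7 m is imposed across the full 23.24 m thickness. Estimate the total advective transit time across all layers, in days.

With flow normal to the layers, continuity requires the same specific discharge q through every layer.
Σ(b_i/K_i) = 4.43/36.8 + 6.11/766 + 12.7/8.61 = 1.603 d.
q = Δh / Σ(b_i/K_i) = 13.7 / 1.603 = 8.544 m/day.
In each layer the seepage velocity is v_i = q/n_i, so the layer transit time is t_i = b_i·n_i / q:
  layer 1 (coarse sand): t_1 = 4.43 × 0.26 / 8.544 = 0.1348 d
  layer 2 (karst limestone): t_2 = 6.11 × 0.14 / 8.544 = 0.1001 d
  layer 3 (medium sand): t_3 = 12.7 × 0.20 / 8.544 = 0.2973 d
Total t = Σ t_i = 0.5322 days.

0.532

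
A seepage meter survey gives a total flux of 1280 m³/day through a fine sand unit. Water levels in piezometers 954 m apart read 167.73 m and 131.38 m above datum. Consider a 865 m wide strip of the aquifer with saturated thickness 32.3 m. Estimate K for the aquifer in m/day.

1.20

Cross-sectional area A = 865 × 32.3 = 27939 m².
Hydraulic gradient i = (167.73 − 131.38) / 954 = 36.35 / 954 = 0.03810.
From Q = K·A·i, K = Q / (A·i) = 1280 / (27939 × 0.03810) = 1.202 m/day.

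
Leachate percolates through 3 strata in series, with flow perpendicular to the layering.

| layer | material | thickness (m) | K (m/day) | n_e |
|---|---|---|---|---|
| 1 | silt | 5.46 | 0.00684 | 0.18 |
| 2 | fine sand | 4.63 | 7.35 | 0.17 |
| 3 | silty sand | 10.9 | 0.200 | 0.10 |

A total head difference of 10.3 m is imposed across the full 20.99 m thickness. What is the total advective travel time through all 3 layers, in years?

With flow normal to the layers, continuity requires the same specific discharge q through every layer.
Σ(b_i/K_i) = 5.46/0.00684 + 4.63/7.35 + 10.9/0.200 = 853.4 d.
q = Δh / Σ(b_i/K_i) = 10.3 / 853.4 = 0.01207 m/day.
In each layer the seepage velocity is v_i = q/n_i, so the layer transit time is t_i = b_i·n_i / q:
  layer 1 (silt): t_1 = 5.46 × 0.18 / 0.01207 = 81.43 d
  layer 2 (fine sand): t_2 = 4.63 × 0.17 / 0.01207 = 65.21 d
  layer 3 (silty sand): t_3 = 10.9 × 0.10 / 0.01207 = 90.31 d
Total t = Σ t_i = 236.9 days = 0.6487 years.

0.649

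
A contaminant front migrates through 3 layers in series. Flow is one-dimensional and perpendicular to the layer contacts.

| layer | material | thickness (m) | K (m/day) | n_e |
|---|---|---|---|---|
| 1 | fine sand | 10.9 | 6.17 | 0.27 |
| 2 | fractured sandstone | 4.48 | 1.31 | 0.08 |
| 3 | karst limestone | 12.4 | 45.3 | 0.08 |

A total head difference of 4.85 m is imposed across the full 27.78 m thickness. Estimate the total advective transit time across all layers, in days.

With flow normal to the layers, continuity requires the same specific discharge q through every layer.
Σ(b_i/K_i) = 10.9/6.17 + 4.48/1.31 + 12.4/45.3 = 5.460 d.
q = Δh / Σ(b_i/K_i) = 4.85 / 5.460 = 0.8882 m/day.
In each layer the seepage velocity is v_i = q/n_i, so the layer transit time is t_i = b_i·n_i / q:
  layer 1 (fine sand): t_1 = 10.9 × 0.27 / 0.8882 = 3.313 d
  layer 2 (fractured sandstone): t_2 = 4.48 × 0.08 / 0.8882 = 0.4035 d
  layer 3 (karst limestone): t_3 = 12.4 × 0.08 / 0.8882 = 1.117 d
Total t = Σ t_i = 4.834 days.

4.83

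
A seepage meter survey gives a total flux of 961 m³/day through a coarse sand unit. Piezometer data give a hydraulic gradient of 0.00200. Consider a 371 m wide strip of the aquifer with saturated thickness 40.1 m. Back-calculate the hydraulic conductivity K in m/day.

32.3

Cross-sectional area A = 371 × 40.1 = 14877 m².
Hydraulic gradient i = 0.00200.
From Q = K·A·i, K = Q / (A·i) = 961 / (14877 × 0.002000) = 32.30 m/day.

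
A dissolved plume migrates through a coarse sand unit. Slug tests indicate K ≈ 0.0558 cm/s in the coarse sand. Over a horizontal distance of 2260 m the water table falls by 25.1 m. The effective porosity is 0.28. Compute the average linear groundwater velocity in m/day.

1.91

Convert K: 0.0558 cm/s × 864 = 48.21 m/day.
Hydraulic gradient i = Δh / L = 25.1 / 2260 = 0.01111.
Darcy flux q = K · i = 48.21 × 0.01111 = 0.5354 m/day.
Seepage velocity v = q / n_e = 0.5354 / 0.28 = 1.912 m/day.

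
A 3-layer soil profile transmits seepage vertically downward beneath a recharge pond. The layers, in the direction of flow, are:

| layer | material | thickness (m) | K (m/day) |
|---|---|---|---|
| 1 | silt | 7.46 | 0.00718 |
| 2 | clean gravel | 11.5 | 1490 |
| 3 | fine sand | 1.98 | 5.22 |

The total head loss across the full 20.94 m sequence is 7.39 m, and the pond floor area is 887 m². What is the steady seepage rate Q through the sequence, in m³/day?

Flow is perpendicular to layering, so the layers act in series and the equivalent K is the thickness-weighted harmonic mean.
Total thickness L = 7.46 + 11.5 + 1.98 = 20.94 m.
Σ(b_i/K_i) = 7.46/0.00718 + 11.5/1490 + 1.98/5.22 = 1039 d.
K_eq = L / Σ(b_i/K_i) = 20.94 / 1039 = 0.02015 m/day.
Q = K_eq · A · (Δh/L) = 0.02015 × 887 × (7.39/20.94) = 6.307 m³/day.

6.31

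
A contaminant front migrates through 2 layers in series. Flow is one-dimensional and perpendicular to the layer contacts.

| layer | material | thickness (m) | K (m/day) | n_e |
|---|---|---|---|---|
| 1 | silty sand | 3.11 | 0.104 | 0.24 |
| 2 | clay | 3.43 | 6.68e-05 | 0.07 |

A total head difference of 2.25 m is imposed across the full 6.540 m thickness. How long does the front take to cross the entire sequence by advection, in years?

With flow normal to the layers, continuity requires the same specific discharge q through every layer.
Σ(b_i/K_i) = 3.11/0.104 + 3.43/6.68e-05 = 51377 d.
q = Δh / Σ(b_i/K_i) = 2.25 / 51377 = 4.379e-05 m/day.
In each layer the seepage velocity is v_i = q/n_i, so the layer transit time is t_i = b_i·n_i / q:
  layer 1 (silty sand): t_1 = 3.11 × 0.24 / 4.379e-05 = 17044 d
  layer 2 (clay): t_2 = 3.43 × 0.07 / 4.379e-05 = 5483 d
Total t = Σ t_i = 22526 days = 61.67 years.

61.7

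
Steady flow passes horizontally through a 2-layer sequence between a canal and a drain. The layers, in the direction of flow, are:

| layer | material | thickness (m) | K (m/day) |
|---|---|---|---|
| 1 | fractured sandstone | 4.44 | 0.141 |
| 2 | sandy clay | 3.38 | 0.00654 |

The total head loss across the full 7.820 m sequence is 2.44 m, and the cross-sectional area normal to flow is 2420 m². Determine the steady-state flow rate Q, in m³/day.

Flow is perpendicular to layering, so the layers act in series and the equivalent K is the thickness-weighted harmonic mean.
Total thickness L = 4.44 + 3.38 = 7.820 m.
Σ(b_i/K_i) = 4.44/0.141 + 3.38/0.00654 = 548.3 d.
K_eq = L / Σ(b_i/K_i) = 7.820 / 548.3 = 0.01426 m/day.
Q = K_eq · A · (Δh/L) = 0.01426 × 2420 × (2.44/7.820) = 10.77 m³/day.

10.8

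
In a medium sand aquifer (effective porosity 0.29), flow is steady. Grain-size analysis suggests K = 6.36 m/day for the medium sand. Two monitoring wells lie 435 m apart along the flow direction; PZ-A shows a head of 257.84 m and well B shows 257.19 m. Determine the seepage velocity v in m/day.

0.0328

Hydraulic gradient i = (257.84 − 257.19) / 435 = 0.65 / 435 = 0.001494.
Darcy flux q = K · i = 6.360 × 0.001494 = 0.009503 m/day.
Seepage velocity v = q / n_e = 0.009503 / 0.29 = 0.03277 m/day.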